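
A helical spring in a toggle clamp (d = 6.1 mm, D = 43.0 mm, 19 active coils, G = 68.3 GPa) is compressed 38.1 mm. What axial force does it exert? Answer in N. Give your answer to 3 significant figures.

298 N

k = Gd⁴/(8D³N_a) = (68.3×10³)(6.1⁴)/(8·43.0³·19) = 7.8251 N/mm
F = k·δ = 7.8251 × 38.1 = 298.14 N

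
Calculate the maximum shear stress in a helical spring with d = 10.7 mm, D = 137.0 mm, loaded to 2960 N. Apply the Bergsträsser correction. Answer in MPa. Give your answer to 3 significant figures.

930 MPa

Spring index C = D/d = 137.0/10.7 = 12.8037
K_B = (4C+2)/(4C−3) = 53.215/48.215 = 1.1037
τ₀ = 8FD/(πd³) = 8·2960·137.0/(π·10.7³) = 3.24416e+06/3848.6 = 842.95 MPa
τ_max = K·τ₀ = 1.1037 × 842.95 = 930.36 MPa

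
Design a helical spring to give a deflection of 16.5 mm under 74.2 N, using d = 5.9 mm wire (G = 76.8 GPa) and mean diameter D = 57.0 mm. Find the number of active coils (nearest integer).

14

Required rate k = F/δ = 74.2/16.5 = 4.497 N/mm
N_a = Gd⁴/(8D³k) = (76.8×10³ × 5.9⁴)/(8 × 57.0³ × 4.497)
    = 9.30613e+07 / 6.66246e+06 = 13.97 → 14 coils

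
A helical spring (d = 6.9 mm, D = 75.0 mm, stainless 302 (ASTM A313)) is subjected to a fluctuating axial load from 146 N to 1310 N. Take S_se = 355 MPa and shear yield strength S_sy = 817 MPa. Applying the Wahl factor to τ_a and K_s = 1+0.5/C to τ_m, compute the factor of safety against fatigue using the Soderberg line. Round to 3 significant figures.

C = D/d = 75.0/6.9 = 10.8696; K_W = (4C−1)/(4C−4)+0.615/C = 1.1326; K_s = 1+0.5/C = 1.0460
F_a = (F_max−F_min)/2 = 582 N; F_m = (F_max+F_min)/2 = 728 N
τ_a = K_W·8F_aD/(πd³) = 1.1326 × 338.36 = 383.22 MPa
τ_m = K_s·8F_mD/(πd³) = 1.0460 × 423.24 = 442.71 MPa
Soderberg: 1/n_f = τ_a/S_se + τ_m/S_sy = 383.22/355 + 442.71/817 = 1.07948 + 0.54187 = 1.6213
n_f = 1/1.6213 = 0.6168

0.617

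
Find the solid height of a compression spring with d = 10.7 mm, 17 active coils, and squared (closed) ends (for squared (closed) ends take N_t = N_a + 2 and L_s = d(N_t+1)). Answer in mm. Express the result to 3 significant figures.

squared (closed) ends: N_t = N_a + 2 = 17 + 2 = 19
L_s = d·(N_t+1) = 10.7 × 20 = 214 mm

214 mm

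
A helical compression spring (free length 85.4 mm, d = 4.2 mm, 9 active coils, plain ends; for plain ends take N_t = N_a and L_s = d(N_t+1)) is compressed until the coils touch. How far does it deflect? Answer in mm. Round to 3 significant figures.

43.4 mm

N_t = 9; L_s = 4.2·10 = 42 mm
δ_solid = L₀ − L_s = 85.4 − 42 = 43.4 mm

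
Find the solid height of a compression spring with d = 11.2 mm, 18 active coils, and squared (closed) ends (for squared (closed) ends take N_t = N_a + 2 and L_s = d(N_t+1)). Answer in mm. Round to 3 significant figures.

squared (closed) ends: N_t = N_a + 2 = 18 + 2 = 20
L_s = d·(N_t+1) = 11.2 × 21 = 235.2 mm

235 mm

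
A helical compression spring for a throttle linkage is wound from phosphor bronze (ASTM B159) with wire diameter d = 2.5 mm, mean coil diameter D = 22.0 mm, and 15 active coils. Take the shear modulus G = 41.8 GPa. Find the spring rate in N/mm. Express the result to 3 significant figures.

k = Gd⁴/(8D³N_a) = (41.8×10³ × 2.5⁴) / (8 × 22.0³ × 15)
  = 1.63281e+06 / 1.27776e+06 = 1.2779 N/mm

1.28 N/mm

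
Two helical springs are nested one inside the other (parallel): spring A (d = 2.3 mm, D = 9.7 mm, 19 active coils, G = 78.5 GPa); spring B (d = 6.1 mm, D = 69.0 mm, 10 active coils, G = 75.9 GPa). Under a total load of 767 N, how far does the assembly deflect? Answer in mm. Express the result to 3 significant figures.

k_A = Gd⁴/(8D³N_a) = (78.5×10³)(2.3⁴)/(8·9.7³·19) = 15.835 N/mm
k_B = Gd⁴/(8D³N_a) = (75.9×10³)(6.1⁴)/(8·69.0³·10) = 3.9987 N/mm
Parallel: k_eq = 15.835 + 3.9987 = 19.834 N/mm
δ = F/k_eq = 767/19.834 = 38.671 mm

38.7 mm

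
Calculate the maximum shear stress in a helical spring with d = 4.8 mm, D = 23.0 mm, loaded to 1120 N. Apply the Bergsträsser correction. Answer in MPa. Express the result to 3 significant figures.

777 MPa

Spring index C = D/d = 23.0/4.8 = 4.7917
K_B = (4C+2)/(4C−3) = 21.167/16.167 = 1.3093
τ₀ = 8FD/(πd³) = 8·1120·23.0/(π·4.8³) = 206080/347.44 = 593.15 MPa
τ_max = K·τ₀ = 1.3093 × 593.15 = 776.59 MPa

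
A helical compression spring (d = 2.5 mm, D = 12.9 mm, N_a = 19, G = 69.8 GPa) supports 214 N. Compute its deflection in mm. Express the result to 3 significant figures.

k = Gd⁴/(8D³N_a) = (69.8×10³)(2.5⁴)/(8·12.9³·19) = 8.3561 N/mm
δ = F/k = 214 / 8.3561 = 25.61 mm

25.6 mm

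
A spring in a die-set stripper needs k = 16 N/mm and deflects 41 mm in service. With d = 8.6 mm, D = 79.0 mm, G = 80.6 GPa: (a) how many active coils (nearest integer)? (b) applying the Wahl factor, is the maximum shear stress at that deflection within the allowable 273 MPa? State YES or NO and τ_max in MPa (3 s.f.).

N_a = Gd⁴/(8D³k) = (80.6×10³)(8.6⁴)/(8·79.0³·16) = 6.986 → N_a = 7
Actual rate k = Gd⁴/(8D³·7) = 15.968 N/mm
Working load F = kδ = 15.968·41 = 654.7 N
C = 79.0/8.6 = 9.1860; K_W = (4C−1)/(4C−4)+0.615/C = 1.1586
τ_max = K_W·8FD/(πd³) = 1.1586·207.07 = 239.9 MPa
τ_max ≤ 273 MPa → acceptable

(a) 7 coils; (b) YES, τ_max = 240 MPa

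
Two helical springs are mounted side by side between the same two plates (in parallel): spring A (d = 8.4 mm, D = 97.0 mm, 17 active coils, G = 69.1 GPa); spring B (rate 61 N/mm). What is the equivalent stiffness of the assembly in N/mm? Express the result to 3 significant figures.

k_A = Gd⁴/(8D³N_a) = (69.1×10³)(8.4⁴)/(8·97.0³·17) = 2.7717 N/mm
Parallel: k_eq = 2.7717 + 61 = 63.772 N/mm

63.8 N/mm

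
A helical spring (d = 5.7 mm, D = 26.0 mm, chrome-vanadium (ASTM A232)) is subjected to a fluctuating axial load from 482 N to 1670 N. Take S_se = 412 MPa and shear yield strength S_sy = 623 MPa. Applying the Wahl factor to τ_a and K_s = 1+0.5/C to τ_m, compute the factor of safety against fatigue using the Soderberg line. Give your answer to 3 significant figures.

0.725

C = D/d = 26.0/5.7 = 4.5614; K_W = (4C−1)/(4C−4)+0.615/C = 1.3454; K_s = 1+0.5/C = 1.1096
F_a = (F_max−F_min)/2 = 594 N; F_m = (F_max+F_min)/2 = 1076 N
τ_a = K_W·8F_aD/(πd³) = 1.3454 × 212.36 = 285.71 MPa
τ_m = K_s·8F_mD/(πd³) = 1.1096 × 384.68 = 426.85 MPa
Soderberg: 1/n_f = τ_a/S_se + τ_m/S_sy = 285.71/412 + 426.85/623 = 0.69348 + 0.68515 = 1.3786
n_f = 1/1.3786 = 0.7254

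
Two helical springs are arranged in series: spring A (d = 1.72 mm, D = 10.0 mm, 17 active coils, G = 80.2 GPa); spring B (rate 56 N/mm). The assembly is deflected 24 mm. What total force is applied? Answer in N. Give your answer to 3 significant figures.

k_A = Gd⁴/(8D³N_a) = (80.2×10³)(1.72⁴)/(8·10.0³·17) = 5.1612 N/mm
Series: 1/k_eq = 1/5.1612 + 1/56 = 0.21161; k_eq = 4.7256 N/mm
F = k_eq·δ = 4.7256·24 = 113.42 N

113 N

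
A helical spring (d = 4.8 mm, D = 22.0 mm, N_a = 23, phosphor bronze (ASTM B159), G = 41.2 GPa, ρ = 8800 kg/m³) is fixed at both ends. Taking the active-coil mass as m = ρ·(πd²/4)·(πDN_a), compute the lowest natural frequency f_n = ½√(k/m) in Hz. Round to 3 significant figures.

105 Hz

k = Gd⁴/(8D³N_a) = (41.2×10³)(4.8⁴)/(8·22.0³·23) = 11.163 N/mm = 11163 N/m
Wire length L = πDN_a = π·22.0·23 = 1589.6 mm
m = ρ·(πd²/4)·L = 8800 × 18.096×10⁻⁶ m² × 1.5896 m = 0.25314 kg
f_n = ½√(k/m) = 0.5·√(11163/0.25314) = 0.5·√(44098) = 105 Hz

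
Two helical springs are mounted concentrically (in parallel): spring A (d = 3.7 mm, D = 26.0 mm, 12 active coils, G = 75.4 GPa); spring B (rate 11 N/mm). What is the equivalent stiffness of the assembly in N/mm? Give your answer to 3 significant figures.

k_A = Gd⁴/(8D³N_a) = (75.4×10³)(3.7⁴)/(8·26.0³·12) = 8.375 N/mm
Parallel: k_eq = 8.375 + 11 = 19.375 N/mm

19.4 N/mm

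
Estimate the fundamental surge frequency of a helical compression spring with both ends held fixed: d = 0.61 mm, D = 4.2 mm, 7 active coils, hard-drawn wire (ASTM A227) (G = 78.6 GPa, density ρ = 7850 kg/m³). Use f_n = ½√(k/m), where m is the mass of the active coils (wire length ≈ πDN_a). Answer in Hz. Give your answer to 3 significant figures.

1760 Hz

k = Gd⁴/(8D³N_a) = (78.6×10³)(0.61⁴)/(8·4.2³·7) = 2.623 N/mm = 2623 N/m
Wire length L = πDN_a = π·4.2·7 = 92.363 mm
m = ρ·(πd²/4)·L = 7850 × 0.29225×10⁻⁶ m² × 0.092363 m = 0.00021189 kg
f_n = ½√(k/m) = 0.5·√(2623/0.00021189) = 0.5·√(1.2379e+07) = 1759.2 Hz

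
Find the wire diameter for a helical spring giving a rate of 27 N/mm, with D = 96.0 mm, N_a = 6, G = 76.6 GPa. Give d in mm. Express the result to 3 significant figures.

11.1 mm

d = (8D³N_a·k / G)^(1/4) = (8·96.0³·6·27 / (76.6×10³))^0.25
  = (14969)^0.25 = 11.0611 mm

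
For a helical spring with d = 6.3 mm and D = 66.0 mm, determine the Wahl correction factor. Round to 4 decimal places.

C = D/d = 66.0/6.3 = 10.4762
K_W = (4C−1)/(4C−4) + 0.615/C = 40.905/37.905 + 0.0587 = 1.1379

1.1379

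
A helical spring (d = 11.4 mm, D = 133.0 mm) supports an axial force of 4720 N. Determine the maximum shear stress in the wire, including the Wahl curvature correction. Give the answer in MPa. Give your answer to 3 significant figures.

Spring index C = D/d = 133.0/11.4 = 11.6667
K_W = (4C−1)/(4C−4) + 0.615/C = 45.667/42.667 + 0.0527 = 1.1230
τ₀ = 8FD/(πd³) = 8·4720·133.0/(π·11.4³) = 5.02208e+06/4654.4 = 1079 MPa
τ_max = K·τ₀ = 1.1230 × 1079 = 1211.7 MPa

1210 MPa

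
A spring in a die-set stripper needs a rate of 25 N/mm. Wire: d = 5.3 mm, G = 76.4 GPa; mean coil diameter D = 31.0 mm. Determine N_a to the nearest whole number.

N_a = Gd⁴/(8D³k) = (76.4×10³ × 5.3⁴)/(8 × 31.0³ × 25)
    = 6.02833e+07 / 5.9582e+06 = 10.12 → 10 coils

10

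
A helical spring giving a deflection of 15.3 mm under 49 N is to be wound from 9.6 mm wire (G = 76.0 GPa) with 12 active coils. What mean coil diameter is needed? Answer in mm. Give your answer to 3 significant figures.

128 mm

Required rate k = F/δ = 49/15.3 = 3.2026 N/mm
D = (Gd⁴/(8N_a·k))^(1/3) = (76.0×10³·9.6⁴/(8·12·3.2026))^(1/3)
  = (2.09953e+06)^(1/3) = 128.0484 mm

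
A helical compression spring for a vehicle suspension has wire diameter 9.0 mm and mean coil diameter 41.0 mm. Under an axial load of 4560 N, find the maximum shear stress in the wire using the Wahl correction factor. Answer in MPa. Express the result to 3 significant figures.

Spring index C = D/d = 41.0/9.0 = 4.5556
K_W = (4C−1)/(4C−4) + 0.615/C = 17.222/14.222 + 0.1350 = 1.3459
τ₀ = 8FD/(πd³) = 8·4560·41.0/(π·9.0³) = 1.49568e+06/2290.2 = 653.07 MPa
τ_max = K·τ₀ = 1.3459 × 653.07 = 878.99 MPa

879 MPa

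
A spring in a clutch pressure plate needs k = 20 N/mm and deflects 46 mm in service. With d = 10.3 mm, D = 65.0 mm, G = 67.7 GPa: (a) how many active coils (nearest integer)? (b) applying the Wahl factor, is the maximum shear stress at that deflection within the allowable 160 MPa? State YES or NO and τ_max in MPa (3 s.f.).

N_a = Gd⁴/(8D³k) = (67.7×10³)(10.3⁴)/(8·65.0³·20) = 17.34 → N_a = 17
Actual rate k = Gd⁴/(8D³·17) = 20.401 N/mm
Working load F = kδ = 20.401·46 = 938.46 N
C = 65.0/10.3 = 6.3107; K_W = (4C−1)/(4C−4)+0.615/C = 1.2387
τ_max = K_W·8FD/(πd³) = 1.2387·142.15 = 176.08 MPa
τ_max > 160 MPa → exceeds allowable

(a) 17 coils; (b) NO, τ_max = 176 MPa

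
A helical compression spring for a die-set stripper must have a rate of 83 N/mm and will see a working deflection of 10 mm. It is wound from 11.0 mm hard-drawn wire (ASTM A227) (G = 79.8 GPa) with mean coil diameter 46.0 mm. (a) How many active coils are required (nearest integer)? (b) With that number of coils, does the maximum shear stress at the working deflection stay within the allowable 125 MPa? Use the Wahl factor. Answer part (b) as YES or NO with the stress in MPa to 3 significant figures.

(a) 18 coils; (b) YES, τ_max = 101 MPa

N_a = Gd⁴/(8D³k) = (79.8×10³)(11.0⁴)/(8·46.0³·83) = 18.08 → N_a = 18
Actual rate k = Gd⁴/(8D³·18) = 83.356 N/mm
Working load F = kδ = 83.356·10 = 833.56 N
C = 46.0/11.0 = 4.1818; K_W = (4C−1)/(4C−4)+0.615/C = 1.3828
τ_max = K_W·8FD/(πd³) = 1.3828·73.36 = 101.44 MPa
τ_max ≤ 125 MPa → acceptable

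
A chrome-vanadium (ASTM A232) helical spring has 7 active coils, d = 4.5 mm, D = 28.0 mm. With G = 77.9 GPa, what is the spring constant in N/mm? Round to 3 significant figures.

26.0 N/mm

k = Gd⁴/(8D³N_a) = (77.9×10³ × 4.5⁴) / (8 × 28.0³ × 7)
  = 3.19439e+07 / 1.22931e+06 = 25.985 N/mm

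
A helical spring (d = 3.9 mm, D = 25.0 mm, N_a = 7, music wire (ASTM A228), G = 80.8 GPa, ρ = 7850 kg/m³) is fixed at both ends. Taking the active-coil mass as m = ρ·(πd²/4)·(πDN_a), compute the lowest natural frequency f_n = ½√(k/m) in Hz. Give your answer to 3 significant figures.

k = Gd⁴/(8D³N_a) = (80.8×10³)(3.9⁴)/(8·25.0³·7) = 21.363 N/mm = 21363 N/m
Wire length L = πDN_a = π·25.0·7 = 549.78 mm
m = ρ·(πd²/4)·L = 7850 × 11.946×10⁻⁶ m² × 0.54978 m = 0.051556 kg
f_n = ½√(k/m) = 0.5·√(21363/0.051556) = 0.5·√(4.1437e+05) = 321.86 Hz

322 Hz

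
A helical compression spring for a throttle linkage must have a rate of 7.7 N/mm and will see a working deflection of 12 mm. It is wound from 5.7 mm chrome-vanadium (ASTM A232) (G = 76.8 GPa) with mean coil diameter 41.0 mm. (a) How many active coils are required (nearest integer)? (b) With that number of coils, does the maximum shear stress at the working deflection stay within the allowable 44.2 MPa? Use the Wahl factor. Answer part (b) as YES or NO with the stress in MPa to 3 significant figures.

N_a = Gd⁴/(8D³k) = (76.8×10³)(5.7⁴)/(8·41.0³·7.7) = 19.1 → N_a = 19
Actual rate k = Gd⁴/(8D³·19) = 7.7387 N/mm
Working load F = kδ = 7.7387·12 = 92.864 N
C = 41.0/5.7 = 7.1930; K_W = (4C−1)/(4C−4)+0.615/C = 1.2066
τ_max = K_W·8FD/(πd³) = 1.2066·52.354 = 63.17 MPa
τ_max > 44.2 MPa → exceeds allowable

(a) 19 coils; (b) NO, τ_max = 63.2 MPa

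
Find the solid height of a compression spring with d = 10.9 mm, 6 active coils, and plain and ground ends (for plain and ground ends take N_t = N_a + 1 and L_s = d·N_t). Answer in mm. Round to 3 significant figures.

76.3 mm

plain and ground ends: N_t = N_a + 1 = 6 + 1 = 7
L_s = d·N_t = 10.9 × 7 = 76.3 mm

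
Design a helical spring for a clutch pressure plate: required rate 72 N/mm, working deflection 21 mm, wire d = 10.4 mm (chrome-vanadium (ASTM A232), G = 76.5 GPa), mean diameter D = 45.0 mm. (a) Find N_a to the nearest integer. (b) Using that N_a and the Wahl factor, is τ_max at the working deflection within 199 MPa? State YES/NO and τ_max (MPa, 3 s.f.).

(a) 17 coils; (b) NO, τ_max = 211 MPa

N_a = Gd⁴/(8D³k) = (76.5×10³)(10.4⁴)/(8·45.0³·72) = 17.05 → N_a = 17
Actual rate k = Gd⁴/(8D³·17) = 72.213 N/mm
Working load F = kδ = 72.213·21 = 1516.5 N
C = 45.0/10.4 = 4.3269; K_W = (4C−1)/(4C−4)+0.615/C = 1.3676
τ_max = K_W·8FD/(πd³) = 1.3676·154.49 = 211.27 MPa
τ_max > 199 MPa → exceeds allowable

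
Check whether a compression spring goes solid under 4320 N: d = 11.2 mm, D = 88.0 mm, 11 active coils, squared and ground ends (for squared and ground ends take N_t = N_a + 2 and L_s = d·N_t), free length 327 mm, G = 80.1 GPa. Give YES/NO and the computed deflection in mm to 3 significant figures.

k = Gd⁴/(8D³N_a) = (80.1×10³)(11.2⁴)/(8·88.0³·11) = 21.017 N/mm
N_t = 13; L_s = 11.2·13 = 145.6 mm; δ_solid = L₀ − L_s = 327 − 145.6 = 181.4 mm
δ = F/k = 4320/21.017 = 205.55 mm
δ ≥ δ_solid → spring goes solid

YES, δ = 206 mm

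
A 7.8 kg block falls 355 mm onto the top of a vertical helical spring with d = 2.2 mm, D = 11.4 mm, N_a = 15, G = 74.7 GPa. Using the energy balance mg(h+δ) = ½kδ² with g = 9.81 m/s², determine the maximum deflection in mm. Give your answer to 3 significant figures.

k = Gd⁴/(8D³N_a) = (74.7×10³)(2.2⁴)/(8·11.4³·15) = 9.8427 N/mm
W = mg = 7.8 × 9.81 = 76.518 N
½kδ² − Wδ − Wh = 0 → δ = (W + √(W² + 2kWh))/k
δ = (76.518 + √(5855 + 534734))/9.8427 = (76.518 + 735.25)/9.8427 = 82.474 mm

82.5 mm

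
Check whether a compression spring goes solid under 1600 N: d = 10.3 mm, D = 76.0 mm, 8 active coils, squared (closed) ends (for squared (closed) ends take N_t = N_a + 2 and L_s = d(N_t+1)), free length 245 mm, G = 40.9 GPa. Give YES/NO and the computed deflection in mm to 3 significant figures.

NO, δ = 97.6 mm

k = Gd⁴/(8D³N_a) = (40.9×10³)(10.3⁴)/(8·76.0³·8) = 16.385 N/mm
N_t = 10; L_s = 10.3·11 = 113.3 mm; δ_solid = L₀ − L_s = 245 − 113.3 = 131.7 mm
δ = F/k = 1600/16.385 = 97.649 mm
δ < δ_solid → spring does not go solid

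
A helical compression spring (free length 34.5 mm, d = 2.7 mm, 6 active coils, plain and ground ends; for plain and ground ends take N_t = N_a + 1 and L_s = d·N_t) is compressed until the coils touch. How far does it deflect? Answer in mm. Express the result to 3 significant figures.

15.6 mm

N_t = 7; L_s = 2.7·7 = 18.9 mm
δ_solid = L₀ − L_s = 34.5 − 18.9 = 15.6 mm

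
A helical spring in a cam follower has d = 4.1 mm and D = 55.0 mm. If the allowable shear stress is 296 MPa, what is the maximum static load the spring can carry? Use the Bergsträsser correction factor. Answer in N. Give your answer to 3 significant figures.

133 N

C = D/d = 55.0/4.1 = 13.4146
K_B = (4C+2)/(4C−3) = 55.659/50.659 = 1.0987
τ_max = K·8FD/(πd³) → F_max = τ_allow·πd³/(8DK)
F_max = 296·π·4.1³/(8·55.0·1.0987) = 64090/483.43 = 132.57 N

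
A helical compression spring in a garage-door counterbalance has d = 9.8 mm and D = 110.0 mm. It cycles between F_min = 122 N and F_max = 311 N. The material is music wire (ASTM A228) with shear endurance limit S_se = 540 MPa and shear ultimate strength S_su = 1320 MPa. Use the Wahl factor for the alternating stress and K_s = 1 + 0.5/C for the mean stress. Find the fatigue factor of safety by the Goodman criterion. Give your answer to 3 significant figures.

9.11

C = D/d = 110.0/9.8 = 11.2245; K_W = (4C−1)/(4C−4)+0.615/C = 1.1281; K_s = 1+0.5/C = 1.0445
F_a = (F_max−F_min)/2 = 94.5 N; F_m = (F_max+F_min)/2 = 216.5 N
τ_a = K_W·8F_aD/(πd³) = 1.1281 × 28.125 = 31.729 MPa
τ_m = K_s·8F_mD/(πd³) = 1.0445 × 64.434 = 67.304 MPa
Goodman: 1/n_f = τ_a/S_se + τ_m/S_su = 31.729/540 + 67.304/1320 = 0.05876 + 0.05099 = 0.10974
n_f = 1/0.10974 = 9.112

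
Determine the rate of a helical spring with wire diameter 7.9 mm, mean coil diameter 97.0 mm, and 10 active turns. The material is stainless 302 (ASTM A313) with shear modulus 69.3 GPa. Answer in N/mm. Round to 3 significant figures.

3.70 N/mm

k = Gd⁴/(8D³N_a) = (69.3×10³ × 7.9⁴) / (8 × 97.0³ × 10)
  = 2.69924e+08 / 7.30138e+07 = 3.6969 N/mm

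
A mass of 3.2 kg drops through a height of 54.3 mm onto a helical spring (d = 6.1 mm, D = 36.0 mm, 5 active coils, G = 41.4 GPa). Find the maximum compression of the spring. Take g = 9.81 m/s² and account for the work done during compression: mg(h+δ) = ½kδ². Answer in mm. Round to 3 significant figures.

k = Gd⁴/(8D³N_a) = (41.4×10³)(6.1⁴)/(8·36.0³·5) = 30.715 N/mm
W = mg = 3.2 × 9.81 = 31.392 N
½kδ² − Wδ − Wh = 0 → δ = (W + √(W² + 2kWh))/k
δ = (31.392 + √(985.46 + 104713))/30.715 = (31.392 + 325.11)/30.715 = 11.607 mm

11.6 mm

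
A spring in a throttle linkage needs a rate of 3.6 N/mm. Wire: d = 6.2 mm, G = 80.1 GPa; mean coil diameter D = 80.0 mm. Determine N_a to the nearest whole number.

8

N_a = Gd⁴/(8D³k) = (80.1×10³ × 6.2⁴)/(8 × 80.0³ × 3.6)
    = 1.18358e+08 / 1.47456e+07 = 8.027 → 8 coils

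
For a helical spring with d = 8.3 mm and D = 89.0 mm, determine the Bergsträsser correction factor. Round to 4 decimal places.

1.1253

C = D/d = 89.0/8.3 = 10.7229
K_B = (4C+2)/(4C−3) = 44.892/39.892 = 1.1253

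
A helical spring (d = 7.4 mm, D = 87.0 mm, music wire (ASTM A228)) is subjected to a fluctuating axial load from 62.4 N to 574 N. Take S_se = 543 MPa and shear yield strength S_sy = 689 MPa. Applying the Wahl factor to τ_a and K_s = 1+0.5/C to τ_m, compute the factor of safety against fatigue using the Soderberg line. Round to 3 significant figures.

1.81

C = D/d = 87.0/7.4 = 11.7568; K_W = (4C−1)/(4C−4)+0.615/C = 1.1220; K_s = 1+0.5/C = 1.0425
F_a = (F_max−F_min)/2 = 255.8 N; F_m = (F_max+F_min)/2 = 318.2 N
τ_a = K_W·8F_aD/(πd³) = 1.1220 × 139.85 = 156.92 MPa
τ_m = K_s·8F_mD/(πd³) = 1.0425 × 173.97 = 181.36 MPa
Soderberg: 1/n_f = τ_a/S_se + τ_m/S_sy = 156.92/543 + 181.36/689 = 0.28898 + 0.26323 = 0.55221
n_f = 1/0.55221 = 1.811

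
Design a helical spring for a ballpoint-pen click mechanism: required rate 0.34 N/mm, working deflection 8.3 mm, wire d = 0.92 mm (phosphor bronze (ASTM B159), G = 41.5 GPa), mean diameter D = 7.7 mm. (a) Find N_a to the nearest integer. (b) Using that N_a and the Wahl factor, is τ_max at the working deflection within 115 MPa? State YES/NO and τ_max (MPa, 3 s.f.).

(a) 24 coils; (b) YES, τ_max = 83.3 MPa

N_a = Gd⁴/(8D³k) = (41.5×10³)(0.92⁴)/(8·7.7³·0.34) = 23.94 → N_a = 24
Actual rate k = Gd⁴/(8D³·24) = 0.33918 N/mm
Working load F = kδ = 0.33918·8.3 = 2.8152 N
C = 7.7/0.92 = 8.3696; K_W = (4C−1)/(4C−4)+0.615/C = 1.1753
τ_max = K_W·8FD/(πd³) = 1.1753·70.888 = 83.311 MPa
τ_max ≤ 115 MPa → acceptable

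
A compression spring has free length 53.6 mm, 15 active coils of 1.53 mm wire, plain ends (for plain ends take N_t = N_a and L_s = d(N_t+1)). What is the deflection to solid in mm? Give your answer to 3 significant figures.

N_t = 15; L_s = 1.53·16 = 24.48 mm
δ_solid = L₀ − L_s = 53.6 − 24.48 = 29.12 mm

29.1 mm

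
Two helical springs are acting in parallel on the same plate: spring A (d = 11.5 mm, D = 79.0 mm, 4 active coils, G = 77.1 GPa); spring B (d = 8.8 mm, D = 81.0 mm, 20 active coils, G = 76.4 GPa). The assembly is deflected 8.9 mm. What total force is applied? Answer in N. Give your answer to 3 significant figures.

k_A = Gd⁴/(8D³N_a) = (77.1×10³)(11.5⁴)/(8·79.0³·4) = 85.47 N/mm
k_B = Gd⁴/(8D³N_a) = (76.4×10³)(8.8⁴)/(8·81.0³·20) = 5.3883 N/mm
Parallel: k_eq = 85.47 + 5.3883 = 90.858 N/mm
F = k_eq·δ = 90.858·8.9 = 808.64 N

809 N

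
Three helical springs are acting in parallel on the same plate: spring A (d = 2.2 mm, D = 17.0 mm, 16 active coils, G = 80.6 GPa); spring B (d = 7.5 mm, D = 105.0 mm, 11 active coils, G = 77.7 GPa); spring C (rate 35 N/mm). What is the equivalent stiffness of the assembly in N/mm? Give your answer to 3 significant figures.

k_A = Gd⁴/(8D³N_a) = (80.6×10³)(2.2⁴)/(8·17.0³·16) = 3.0024 N/mm
k_B = Gd⁴/(8D³N_a) = (77.7×10³)(7.5⁴)/(8·105.0³·11) = 2.4133 N/mm
Parallel: k_eq = 3.0024 + 2.4133 + 35 = 40.416 N/mm

40.4 N/mm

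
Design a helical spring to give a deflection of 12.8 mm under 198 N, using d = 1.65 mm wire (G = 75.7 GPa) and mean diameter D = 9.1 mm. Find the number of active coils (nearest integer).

Required rate k = F/δ = 198/12.8 = 15.469 N/mm
N_a = Gd⁴/(8D³k) = (75.7×10³ × 1.65⁴)/(8 × 9.1³ × 15.469)
    = 561089 / 93254.4 = 6.017 → 6 coils

6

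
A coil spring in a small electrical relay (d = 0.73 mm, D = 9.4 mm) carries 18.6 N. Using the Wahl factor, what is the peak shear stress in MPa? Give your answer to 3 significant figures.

Spring index C = D/d = 9.4/0.73 = 12.8767
K_W = (4C−1)/(4C−4) + 0.615/C = 50.507/47.507 + 0.0478 = 1.1109
τ₀ = 8FD/(πd³) = 8·18.6·9.4/(π·0.73³) = 1398.72/1.2221 = 1144.5 MPa
τ_max = K·τ₀ = 1.1109 × 1144.5 = 1271.4 MPa

1270 MPa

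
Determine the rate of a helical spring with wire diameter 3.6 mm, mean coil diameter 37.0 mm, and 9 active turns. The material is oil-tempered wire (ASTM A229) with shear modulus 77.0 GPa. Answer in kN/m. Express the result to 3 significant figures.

k = Gd⁴/(8D³N_a) = (77.0×10³ × 3.6⁴) / (8 × 37.0³ × 9)
  = 1.2933e+07 / 3.64702e+06 = 3.5462 N/mm

3.55 kN/m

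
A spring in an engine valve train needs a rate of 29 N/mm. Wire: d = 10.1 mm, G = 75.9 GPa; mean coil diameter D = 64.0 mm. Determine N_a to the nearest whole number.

13

N_a = Gd⁴/(8D³k) = (75.9×10³ × 10.1⁴)/(8 × 64.0³ × 29)
    = 7.89818e+08 / 6.08174e+07 = 12.99 → 13 coils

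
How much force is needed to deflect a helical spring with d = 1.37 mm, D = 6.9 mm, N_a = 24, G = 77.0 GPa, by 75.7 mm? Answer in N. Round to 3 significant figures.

326 N

k = Gd⁴/(8D³N_a) = (77.0×10³)(1.37⁴)/(8·6.9³·24) = 4.3006 N/mm
F = k·δ = 4.3006 × 75.7 = 325.55 N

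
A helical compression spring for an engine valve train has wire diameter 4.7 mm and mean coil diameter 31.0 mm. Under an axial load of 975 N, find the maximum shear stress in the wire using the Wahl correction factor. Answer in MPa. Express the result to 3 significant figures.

910 MPa

Spring index C = D/d = 31.0/4.7 = 6.5957
K_W = (4C−1)/(4C−4) + 0.615/C = 25.383/22.383 + 0.0932 = 1.2273
τ₀ = 8FD/(πd³) = 8·975·31.0/(π·4.7³) = 241800/326.17 = 741.33 MPa
τ_max = K·τ₀ = 1.2273 × 741.33 = 909.82 MPa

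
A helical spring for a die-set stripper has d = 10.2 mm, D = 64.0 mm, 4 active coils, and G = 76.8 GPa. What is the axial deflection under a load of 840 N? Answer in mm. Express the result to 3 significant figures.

k = Gd⁴/(8D³N_a) = (76.8×10³)(10.2⁴)/(8·64.0³·4) = 99.1 N/mm
δ = F/k = 840 / 99.1 = 8.4763 mm

8.48 mm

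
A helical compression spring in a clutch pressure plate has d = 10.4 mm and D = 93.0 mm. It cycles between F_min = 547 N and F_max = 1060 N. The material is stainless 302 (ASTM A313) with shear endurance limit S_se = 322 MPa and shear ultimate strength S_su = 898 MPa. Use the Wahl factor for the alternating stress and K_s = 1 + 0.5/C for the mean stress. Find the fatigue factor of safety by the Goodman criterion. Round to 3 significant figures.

C = D/d = 93.0/10.4 = 8.9423; K_W = (4C−1)/(4C−4)+0.615/C = 1.1632; K_s = 1+0.5/C = 1.0559
F_a = (F_max−F_min)/2 = 256.5 N; F_m = (F_max+F_min)/2 = 803.5 N
τ_a = K_W·8F_aD/(πd³) = 1.1632 × 54.002 = 62.815 MPa
τ_m = K_s·8F_mD/(πd³) = 1.0559 × 169.16 = 178.62 MPa
Goodman: 1/n_f = τ_a/S_se + τ_m/S_su = 62.815/322 + 178.62/898 = 0.19508 + 0.19891 = 0.39399
n_f = 1/0.39399 = 2.538

2.54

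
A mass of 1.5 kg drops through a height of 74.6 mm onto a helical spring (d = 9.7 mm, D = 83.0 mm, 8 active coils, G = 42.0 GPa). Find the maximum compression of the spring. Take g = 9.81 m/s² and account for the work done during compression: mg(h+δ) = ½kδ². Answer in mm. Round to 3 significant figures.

16.2 mm

k = Gd⁴/(8D³N_a) = (42.0×10³)(9.7⁴)/(8·83.0³·8) = 10.161 N/mm
W = mg = 1.5 × 9.81 = 14.715 N
½kδ² − Wδ − Wh = 0 → δ = (W + √(W² + 2kWh))/k
δ = (14.715 + √(216.53 + 22307.5))/10.161 = (14.715 + 150.08)/10.161 = 16.219 mm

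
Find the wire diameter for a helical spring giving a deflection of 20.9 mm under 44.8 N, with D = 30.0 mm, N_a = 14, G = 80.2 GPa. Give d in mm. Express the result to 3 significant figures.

3.00 mm

Required rate k = F/δ = 44.8/20.9 = 2.1435 N/mm
d = (8D³N_a·k / G)^(1/4) = (8·30.0³·14·2.1435 / (80.2×10³))^0.25
  = (80.824)^0.25 = 2.9984 mm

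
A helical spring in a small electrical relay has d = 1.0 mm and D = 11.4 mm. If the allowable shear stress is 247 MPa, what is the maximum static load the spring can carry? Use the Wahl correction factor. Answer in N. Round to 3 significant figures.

7.56 N

C = D/d = 11.4/1.0 = 11.4000
K_W = (4C−1)/(4C−4) + 0.615/C = 44.600/41.600 + 0.0539 = 1.1261
τ_max = K·8FD/(πd³) → F_max = τ_allow·πd³/(8DK)
F_max = 247·π·1.0³/(8·11.4·1.1261) = 775.97/102.7 = 7.556 N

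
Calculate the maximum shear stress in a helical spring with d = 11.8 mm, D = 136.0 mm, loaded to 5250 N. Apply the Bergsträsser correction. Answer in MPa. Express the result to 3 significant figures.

Spring index C = D/d = 136.0/11.8 = 11.5254
K_B = (4C+2)/(4C−3) = 48.102/43.102 = 1.1160
τ₀ = 8FD/(πd³) = 8·5250·136.0/(π·11.8³) = 5.712e+06/5161.7 = 1106.6 MPa
τ_max = K·τ₀ = 1.1160 × 1106.6 = 1235 MPa

1230 MPa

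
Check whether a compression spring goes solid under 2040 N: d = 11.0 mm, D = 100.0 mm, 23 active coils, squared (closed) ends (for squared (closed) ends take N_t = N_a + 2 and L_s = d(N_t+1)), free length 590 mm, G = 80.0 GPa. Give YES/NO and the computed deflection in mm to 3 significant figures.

YES, δ = 320 mm

k = Gd⁴/(8D³N_a) = (80.0×10³)(11.0⁴)/(8·100.0³·23) = 6.3657 N/mm
N_t = 25; L_s = 11.0·26 = 286 mm; δ_solid = L₀ − L_s = 590 − 286 = 304 mm
δ = F/k = 2040/6.3657 = 320.47 mm
δ ≥ δ_solid → spring goes solid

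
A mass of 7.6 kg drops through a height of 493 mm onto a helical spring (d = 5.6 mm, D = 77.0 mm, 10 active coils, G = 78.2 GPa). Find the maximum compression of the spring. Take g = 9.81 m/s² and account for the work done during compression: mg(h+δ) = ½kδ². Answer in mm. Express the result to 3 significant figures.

226 mm

k = Gd⁴/(8D³N_a) = (78.2×10³)(5.6⁴)/(8·77.0³·10) = 2.1057 N/mm
W = mg = 7.6 × 9.81 = 74.556 N
½kδ² − Wδ − Wh = 0 → δ = (W + √(W² + 2kWh))/k
δ = (74.556 + √(5558.6 + 154795))/2.1057 = (74.556 + 400.44)/2.1057 = 225.58 mm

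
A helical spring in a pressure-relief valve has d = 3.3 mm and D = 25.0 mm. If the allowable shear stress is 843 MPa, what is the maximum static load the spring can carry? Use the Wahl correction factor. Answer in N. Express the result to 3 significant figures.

398 N

C = D/d = 25.0/3.3 = 7.5758
K_W = (4C−1)/(4C−4) + 0.615/C = 29.303/26.303 + 0.0812 = 1.1952
τ_max = K·8FD/(πd³) → F_max = τ_allow·πd³/(8DK)
F_max = 843·π·3.3³/(8·25.0·1.1952) = 95174/239.05 = 398.14 N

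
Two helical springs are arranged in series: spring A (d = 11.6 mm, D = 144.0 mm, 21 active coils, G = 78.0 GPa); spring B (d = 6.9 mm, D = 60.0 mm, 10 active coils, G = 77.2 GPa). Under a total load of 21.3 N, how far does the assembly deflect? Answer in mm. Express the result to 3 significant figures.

k_A = Gd⁴/(8D³N_a) = (78.0×10³)(11.6⁴)/(8·144.0³·21) = 2.8153 N/mm
k_B = Gd⁴/(8D³N_a) = (77.2×10³)(6.9⁴)/(8·60.0³·10) = 10.127 N/mm
Series: 1/k_eq = 1/2.8153 + 1/10.127 = 0.45395; k_eq = 2.2029 N/mm
δ = F/k_eq = 21.3/2.2029 = 9.6691 mm

9.67 mm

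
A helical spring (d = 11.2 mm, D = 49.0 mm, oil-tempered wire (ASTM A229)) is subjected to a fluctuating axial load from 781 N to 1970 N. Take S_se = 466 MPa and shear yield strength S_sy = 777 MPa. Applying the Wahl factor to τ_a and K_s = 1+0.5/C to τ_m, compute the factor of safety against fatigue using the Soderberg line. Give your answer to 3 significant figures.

C = D/d = 49.0/11.2 = 4.3750; K_W = (4C−1)/(4C−4)+0.615/C = 1.3628; K_s = 1+0.5/C = 1.1143
F_a = (F_max−F_min)/2 = 594.5 N; F_m = (F_max+F_min)/2 = 1375.5 N
τ_a = K_W·8F_aD/(πd³) = 1.3628 × 52.8 = 71.956 MPa
τ_m = K_s·8F_mD/(πd³) = 1.1143 × 122.16 = 136.13 MPa
Soderberg: 1/n_f = τ_a/S_se + τ_m/S_sy = 71.956/466 + 136.13/777 = 0.15441 + 0.17519 = 0.3296
n_f = 1/0.3296 = 3.034

3.03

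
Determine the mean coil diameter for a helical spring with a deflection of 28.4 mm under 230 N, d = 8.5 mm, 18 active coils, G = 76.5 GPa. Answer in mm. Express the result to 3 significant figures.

70.0 mm

Required rate k = F/δ = 230/28.4 = 8.0986 N/mm
D = (Gd⁴/(8N_a·k))^(1/3) = (76.5×10³·8.5⁴/(8·18·8.0986))^(1/3)
  = (342425)^(1/3) = 69.9608 mm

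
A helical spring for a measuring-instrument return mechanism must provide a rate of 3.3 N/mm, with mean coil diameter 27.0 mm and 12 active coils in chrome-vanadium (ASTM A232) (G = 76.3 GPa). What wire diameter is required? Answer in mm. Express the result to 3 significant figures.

d = (8D³N_a·k / G)^(1/4) = (8·27.0³·12·3.3 / (76.3×10³))^0.25
  = (81.724)^0.25 = 3.0067 mm

3.01 mm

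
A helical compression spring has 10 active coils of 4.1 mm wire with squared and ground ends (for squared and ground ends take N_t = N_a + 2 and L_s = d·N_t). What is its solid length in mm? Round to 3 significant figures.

squared and ground ends: N_t = N_a + 2 = 10 + 2 = 12
L_s = d·N_t = 4.1 × 12 = 49.2 mm

49.2 mm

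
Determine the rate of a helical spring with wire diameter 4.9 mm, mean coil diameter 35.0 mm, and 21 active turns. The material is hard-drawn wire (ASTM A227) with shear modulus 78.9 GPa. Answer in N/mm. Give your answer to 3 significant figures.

6.31 N/mm

k = Gd⁴/(8D³N_a) = (78.9×10³ × 4.9⁴) / (8 × 35.0³ × 21)
  = 4.54843e+07 / 7.203e+06 = 6.3146 N/mm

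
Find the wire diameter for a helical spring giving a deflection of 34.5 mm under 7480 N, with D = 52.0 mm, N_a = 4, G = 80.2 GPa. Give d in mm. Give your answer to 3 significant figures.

10.5 mm

Required rate k = F/δ = 7480/34.5 = 216.81 N/mm
d = (8D³N_a·k / G)^(1/4) = (8·52.0³·4·216.81 / (80.2×10³))^0.25
  = (12164)^0.25 = 10.5019 mm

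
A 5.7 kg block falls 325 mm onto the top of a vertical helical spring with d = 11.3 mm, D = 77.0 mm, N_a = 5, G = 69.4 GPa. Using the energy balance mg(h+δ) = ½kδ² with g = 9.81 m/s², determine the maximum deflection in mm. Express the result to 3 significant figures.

25.1 mm

k = Gd⁴/(8D³N_a) = (69.4×10³)(11.3⁴)/(8·77.0³·5) = 61.964 N/mm
W = mg = 5.7 × 9.81 = 55.917 N
½kδ² − Wδ − Wh = 0 → δ = (W + √(W² + 2kWh))/k
δ = (55.917 + √(3126.7 + 2.25216e+06))/61.964 = (55.917 + 1501.8)/61.964 = 25.138 mm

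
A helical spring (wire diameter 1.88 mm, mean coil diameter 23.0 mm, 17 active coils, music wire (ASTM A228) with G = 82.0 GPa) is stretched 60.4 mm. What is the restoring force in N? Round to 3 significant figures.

37.4 N

k = Gd⁴/(8D³N_a) = (82.0×10³)(1.88⁴)/(8·23.0³·17) = 0.61905 N/mm
F = k·δ = 0.61905 × 60.4 = 37.39 N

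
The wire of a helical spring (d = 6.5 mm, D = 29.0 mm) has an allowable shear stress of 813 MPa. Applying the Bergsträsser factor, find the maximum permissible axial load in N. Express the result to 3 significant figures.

2260 N

C = D/d = 29.0/6.5 = 4.4615
K_B = (4C+2)/(4C−3) = 19.846/14.846 = 1.3368
τ_max = K·8FD/(πd³) → F_max = τ_allow·πd³/(8DK)
F_max = 813·π·6.5³/(8·29.0·1.3368) = 7.0142e+05/310.13 = 2261.7 N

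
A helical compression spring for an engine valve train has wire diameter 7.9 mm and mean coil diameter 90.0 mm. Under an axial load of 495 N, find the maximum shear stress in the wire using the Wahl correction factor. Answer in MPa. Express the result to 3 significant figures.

Spring index C = D/d = 90.0/7.9 = 11.3924
K_W = (4C−1)/(4C−4) + 0.615/C = 44.570/41.570 + 0.0540 = 1.1262
τ₀ = 8FD/(πd³) = 8·495·90.0/(π·7.9³) = 356400/1548.9 = 230.09 MPa
τ_max = K·τ₀ = 1.1262 × 230.09 = 259.12 MPa

259 MPa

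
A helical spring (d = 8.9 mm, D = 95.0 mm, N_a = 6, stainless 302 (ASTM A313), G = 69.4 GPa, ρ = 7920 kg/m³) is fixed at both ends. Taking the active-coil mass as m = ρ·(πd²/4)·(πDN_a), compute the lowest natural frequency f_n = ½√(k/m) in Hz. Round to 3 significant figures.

k = Gd⁴/(8D³N_a) = (69.4×10³)(8.9⁴)/(8·95.0³·6) = 10.581 N/mm = 10581 N/m
Wire length L = πDN_a = π·95.0·6 = 1790.7 mm
m = ρ·(πd²/4)·L = 7920 × 62.211×10⁻⁶ m² × 1.7907 m = 0.88231 kg
f_n = ½√(k/m) = 0.5·√(10581/0.88231) = 0.5·√(11992) = 54.754 Hz

54.8 Hz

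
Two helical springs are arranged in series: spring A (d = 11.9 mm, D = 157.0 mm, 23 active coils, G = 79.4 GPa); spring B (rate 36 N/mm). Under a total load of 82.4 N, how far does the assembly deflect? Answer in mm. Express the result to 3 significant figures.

39.1 mm

k_A = Gd⁴/(8D³N_a) = (79.4×10³)(11.9⁴)/(8·157.0³·23) = 2.2361 N/mm
Series: 1/k_eq = 1/2.2361 + 1/36 = 0.47498; k_eq = 2.1053 N/mm
δ = F/k_eq = 82.4/2.1053 = 39.139 mm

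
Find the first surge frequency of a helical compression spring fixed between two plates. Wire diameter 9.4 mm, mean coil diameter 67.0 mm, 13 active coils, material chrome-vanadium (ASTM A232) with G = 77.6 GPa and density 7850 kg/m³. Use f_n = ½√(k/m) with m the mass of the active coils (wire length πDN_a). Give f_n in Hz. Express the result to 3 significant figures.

57.0 Hz

k = Gd⁴/(8D³N_a) = (77.6×10³)(9.4⁴)/(8·67.0³·13) = 19.369 N/mm = 19369 N/m
Wire length L = πDN_a = π·67.0·13 = 2736.3 mm
m = ρ·(πd²/4)·L = 7850 × 69.398×10⁻⁶ m² × 2.7363 m = 1.4907 kg
f_n = ½√(k/m) = 0.5·√(19369/1.4907) = 0.5·√(12994) = 56.995 Hz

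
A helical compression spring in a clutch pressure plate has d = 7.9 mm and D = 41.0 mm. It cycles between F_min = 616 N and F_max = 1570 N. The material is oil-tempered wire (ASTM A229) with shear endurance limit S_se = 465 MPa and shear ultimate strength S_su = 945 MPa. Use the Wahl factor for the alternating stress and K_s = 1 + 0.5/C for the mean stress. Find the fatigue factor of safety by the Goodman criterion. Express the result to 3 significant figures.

C = D/d = 41.0/7.9 = 5.1899; K_W = (4C−1)/(4C−4)+0.615/C = 1.2975; K_s = 1+0.5/C = 1.0963
F_a = (F_max−F_min)/2 = 477 N; F_m = (F_max+F_min)/2 = 1093 N
τ_a = K_W·8F_aD/(πd³) = 1.2975 × 101.01 = 131.06 MPa
τ_m = K_s·8F_mD/(πd³) = 1.0963 × 231.45 = 253.75 MPa
Goodman: 1/n_f = τ_a/S_se + τ_m/S_su = 131.06/465 + 253.75/945 = 0.28185 + 0.26852 = 0.55037
n_f = 1/0.55037 = 1.817

1.82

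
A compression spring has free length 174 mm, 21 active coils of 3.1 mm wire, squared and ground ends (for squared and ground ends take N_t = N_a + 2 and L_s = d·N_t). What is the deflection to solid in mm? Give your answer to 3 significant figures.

103 mm

N_t = 23; L_s = 3.1·23 = 71.3 mm
δ_solid = L₀ − L_s = 174 − 71.3 = 102.7 mm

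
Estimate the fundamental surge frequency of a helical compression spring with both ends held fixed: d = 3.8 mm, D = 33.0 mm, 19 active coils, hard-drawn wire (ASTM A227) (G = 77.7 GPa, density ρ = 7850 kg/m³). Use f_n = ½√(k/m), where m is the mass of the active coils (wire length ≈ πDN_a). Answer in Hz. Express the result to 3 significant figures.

65.0 Hz

k = Gd⁴/(8D³N_a) = (77.7×10³)(3.8⁴)/(8·33.0³·19) = 2.966 N/mm = 2966 N/m
Wire length L = πDN_a = π·33.0·19 = 1969.8 mm
m = ρ·(πd²/4)·L = 7850 × 11.341×10⁻⁶ m² × 1.9698 m = 0.17537 kg
f_n = ½√(k/m) = 0.5·√(2966/0.17537) = 0.5·√(16913) = 65.025 Hz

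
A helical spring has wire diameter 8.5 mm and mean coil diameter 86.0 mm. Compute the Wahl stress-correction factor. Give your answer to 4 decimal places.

C = D/d = 86.0/8.5 = 10.1176
K_W = (4C−1)/(4C−4) + 0.615/C = 39.471/36.471 + 0.0608 = 1.1430

1.1430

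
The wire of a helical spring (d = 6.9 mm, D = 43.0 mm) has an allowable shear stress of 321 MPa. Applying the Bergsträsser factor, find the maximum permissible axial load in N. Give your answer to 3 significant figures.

C = D/d = 43.0/6.9 = 6.2319
K_B = (4C+2)/(4C−3) = 26.928/21.928 = 1.2280
τ_max = K·8FD/(πd³) → F_max = τ_allow·πd³/(8DK)
F_max = 321·π·6.9³/(8·43.0·1.2280) = 3.3129e+05/422.44 = 784.22 N

784 N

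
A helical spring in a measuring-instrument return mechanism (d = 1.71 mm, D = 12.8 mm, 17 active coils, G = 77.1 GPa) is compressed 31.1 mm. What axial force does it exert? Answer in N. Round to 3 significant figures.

71.9 N

k = Gd⁴/(8D³N_a) = (77.1×10³)(1.71⁴)/(8·12.8³·17) = 2.3114 N/mm
F = k·δ = 2.3114 × 31.1 = 71.884 N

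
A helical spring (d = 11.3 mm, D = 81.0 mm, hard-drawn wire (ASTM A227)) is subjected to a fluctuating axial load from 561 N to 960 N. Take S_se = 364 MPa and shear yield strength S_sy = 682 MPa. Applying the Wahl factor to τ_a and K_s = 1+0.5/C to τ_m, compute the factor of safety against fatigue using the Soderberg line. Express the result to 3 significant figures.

C = D/d = 81.0/11.3 = 7.1681; K_W = (4C−1)/(4C−4)+0.615/C = 1.2074; K_s = 1+0.5/C = 1.0698
F_a = (F_max−F_min)/2 = 199.5 N; F_m = (F_max+F_min)/2 = 760.5 N
τ_a = K_W·8F_aD/(πd³) = 1.2074 × 28.519 = 34.433 MPa
τ_m = K_s·8F_mD/(πd³) = 1.0698 × 108.71 = 116.3 MPa
Soderberg: 1/n_f = τ_a/S_se + τ_m/S_sy = 34.433/364 + 116.3/682 = 0.09460 + 0.17053 = 0.26512
n_f = 1/0.26512 = 3.772

3.77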